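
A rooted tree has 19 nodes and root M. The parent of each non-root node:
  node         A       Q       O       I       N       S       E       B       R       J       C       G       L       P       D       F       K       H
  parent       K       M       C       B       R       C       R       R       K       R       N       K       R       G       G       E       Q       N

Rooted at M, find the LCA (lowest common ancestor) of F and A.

Ancestors of F (toward the root): F, E, R, K, Q, M.
Ancestors of A: A, K, Q, M.
The deepest node appearing in both lists is K.

K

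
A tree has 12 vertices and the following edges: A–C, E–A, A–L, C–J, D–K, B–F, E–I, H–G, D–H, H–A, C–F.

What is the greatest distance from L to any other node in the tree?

4

A farthest node from L is B (K also at distance 4).
The path L–A–C–F–B has 4 edges.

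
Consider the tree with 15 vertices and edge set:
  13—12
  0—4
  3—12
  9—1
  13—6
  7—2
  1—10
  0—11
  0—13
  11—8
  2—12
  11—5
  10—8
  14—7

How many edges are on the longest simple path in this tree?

BFS from 9 reaches 14 last, at distance 10; BFS from 14 confirms no node is farther.
Path: 9 - 1 - 10 - 8 - 11 - 0 - 13 - 12 - 2 - 7 - 14.

10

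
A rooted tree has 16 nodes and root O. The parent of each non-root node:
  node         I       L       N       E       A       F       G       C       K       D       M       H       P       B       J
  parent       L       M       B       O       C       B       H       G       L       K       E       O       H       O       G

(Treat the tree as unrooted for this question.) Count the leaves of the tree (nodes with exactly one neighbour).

7

Exactly 7 nodes have a single neighbour: A, D, F, I, J, N, P.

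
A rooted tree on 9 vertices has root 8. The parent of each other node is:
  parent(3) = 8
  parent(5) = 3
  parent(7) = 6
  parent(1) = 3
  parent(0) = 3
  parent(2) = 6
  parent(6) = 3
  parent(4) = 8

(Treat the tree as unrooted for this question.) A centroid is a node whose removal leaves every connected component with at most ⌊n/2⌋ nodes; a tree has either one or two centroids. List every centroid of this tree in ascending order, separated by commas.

If 3 is removed the pieces have sizes 3, 2, 1, 1, 1, all ≤ ⌊9/2⌋ = 4.
Every other node leaves some component of size > 4, so the centroid is unique.

3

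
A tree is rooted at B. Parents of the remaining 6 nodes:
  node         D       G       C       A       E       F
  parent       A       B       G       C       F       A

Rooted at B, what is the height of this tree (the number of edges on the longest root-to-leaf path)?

5

The longest root-to-leaf path is B-G-C-A-F-E (5 edges).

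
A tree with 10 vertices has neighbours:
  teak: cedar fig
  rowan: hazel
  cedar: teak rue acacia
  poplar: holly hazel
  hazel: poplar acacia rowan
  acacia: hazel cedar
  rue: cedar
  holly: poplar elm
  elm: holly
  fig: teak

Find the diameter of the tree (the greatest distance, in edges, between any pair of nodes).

7

Starting from elm, a farthest node is fig at distance 7.
One longest path: elm–holly–poplar–hazel–acacia–cedar–teak–fig.
So the diameter is 7.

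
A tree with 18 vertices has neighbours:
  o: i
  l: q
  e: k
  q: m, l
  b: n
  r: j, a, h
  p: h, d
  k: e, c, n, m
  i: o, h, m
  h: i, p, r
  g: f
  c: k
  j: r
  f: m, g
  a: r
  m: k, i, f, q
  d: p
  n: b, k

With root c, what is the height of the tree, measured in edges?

6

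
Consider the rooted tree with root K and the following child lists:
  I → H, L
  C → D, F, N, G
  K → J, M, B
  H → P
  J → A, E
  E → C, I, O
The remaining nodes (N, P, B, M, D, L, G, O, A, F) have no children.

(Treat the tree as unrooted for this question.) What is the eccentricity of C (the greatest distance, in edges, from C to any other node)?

4

Distances from C peak at 4, attained at P (B, M also at distance 4).
C – E – I – H – P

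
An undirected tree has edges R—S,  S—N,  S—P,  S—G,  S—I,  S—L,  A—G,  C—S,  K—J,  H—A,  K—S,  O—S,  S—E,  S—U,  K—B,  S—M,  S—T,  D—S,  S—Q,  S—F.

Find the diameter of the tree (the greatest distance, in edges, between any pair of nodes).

BFS from H reaches J last, at distance 5; BFS from J confirms no node is farther.
Path: H - A - G - S - K - J.

5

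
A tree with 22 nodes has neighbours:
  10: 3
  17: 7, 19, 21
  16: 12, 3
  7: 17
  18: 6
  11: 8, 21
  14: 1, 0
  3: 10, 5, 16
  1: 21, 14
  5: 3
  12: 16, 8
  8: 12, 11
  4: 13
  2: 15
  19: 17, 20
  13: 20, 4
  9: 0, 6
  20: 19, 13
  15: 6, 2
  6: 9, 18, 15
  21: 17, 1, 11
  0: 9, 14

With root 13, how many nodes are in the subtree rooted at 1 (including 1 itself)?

1's subtree: {1, 14, 0, 9, 6, 18, 15, 2}, size 8.

8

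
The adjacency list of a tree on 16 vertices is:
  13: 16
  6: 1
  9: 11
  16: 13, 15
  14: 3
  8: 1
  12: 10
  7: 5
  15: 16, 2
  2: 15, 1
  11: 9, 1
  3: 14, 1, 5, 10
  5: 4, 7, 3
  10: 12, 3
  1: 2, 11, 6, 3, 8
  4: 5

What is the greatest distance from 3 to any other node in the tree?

5

Distances from 3 peak at 5, attained at 13.
3–1–2–15–16–13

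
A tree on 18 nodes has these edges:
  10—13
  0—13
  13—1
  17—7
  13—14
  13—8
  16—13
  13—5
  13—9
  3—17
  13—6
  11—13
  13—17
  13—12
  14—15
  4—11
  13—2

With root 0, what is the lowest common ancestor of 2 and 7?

13

Path 2→root: 2 13 0; path 7→root: 7 17 13 0.
First common node: 13.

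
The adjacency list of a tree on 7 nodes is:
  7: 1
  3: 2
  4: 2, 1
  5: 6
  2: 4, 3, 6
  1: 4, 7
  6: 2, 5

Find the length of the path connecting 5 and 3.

Walking from 5: 5 – 6 – 2 – 3. Length 3.

3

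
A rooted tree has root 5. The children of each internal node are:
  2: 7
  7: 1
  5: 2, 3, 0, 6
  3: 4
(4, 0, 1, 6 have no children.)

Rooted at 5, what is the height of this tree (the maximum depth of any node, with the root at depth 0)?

3

The longest root-to-leaf path is 5–2–7–1 (3 edges).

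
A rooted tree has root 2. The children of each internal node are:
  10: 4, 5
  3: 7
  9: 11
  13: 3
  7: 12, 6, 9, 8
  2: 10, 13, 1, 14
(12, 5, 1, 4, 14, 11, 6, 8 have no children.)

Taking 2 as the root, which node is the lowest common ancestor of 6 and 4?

2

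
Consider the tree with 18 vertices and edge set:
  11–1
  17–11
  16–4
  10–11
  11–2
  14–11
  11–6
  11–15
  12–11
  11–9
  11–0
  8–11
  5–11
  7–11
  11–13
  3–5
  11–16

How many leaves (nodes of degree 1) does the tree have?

15

The leaves are 0, 1, 2, 3, 4, 6, 7, 8, 9, 10, 12, 13, 14, 15, 17.
That is 15 leaves.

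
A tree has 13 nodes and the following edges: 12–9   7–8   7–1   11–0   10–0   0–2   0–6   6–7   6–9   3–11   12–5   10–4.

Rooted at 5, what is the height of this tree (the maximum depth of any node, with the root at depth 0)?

The longest root-to-leaf path is 5-12-9-6-0-10-4 (6 edges).

6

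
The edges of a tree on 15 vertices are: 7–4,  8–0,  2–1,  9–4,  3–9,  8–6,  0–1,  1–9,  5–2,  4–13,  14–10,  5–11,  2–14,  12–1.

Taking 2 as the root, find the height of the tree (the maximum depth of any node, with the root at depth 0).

The longest root-to-leaf path is 2 – 1 – 9 – 4 – 13 (4 edges).

4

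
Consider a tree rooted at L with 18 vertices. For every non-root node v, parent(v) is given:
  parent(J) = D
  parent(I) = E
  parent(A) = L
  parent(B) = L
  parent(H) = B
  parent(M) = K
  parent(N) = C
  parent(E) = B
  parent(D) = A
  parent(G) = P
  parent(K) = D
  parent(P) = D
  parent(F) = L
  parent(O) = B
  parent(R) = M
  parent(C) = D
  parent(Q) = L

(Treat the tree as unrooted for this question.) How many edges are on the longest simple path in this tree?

8

Starting from I, a farthest node is R at distance 8.
One longest path: I–E–B–L–A–D–K–M–R.
So the diameter is 8.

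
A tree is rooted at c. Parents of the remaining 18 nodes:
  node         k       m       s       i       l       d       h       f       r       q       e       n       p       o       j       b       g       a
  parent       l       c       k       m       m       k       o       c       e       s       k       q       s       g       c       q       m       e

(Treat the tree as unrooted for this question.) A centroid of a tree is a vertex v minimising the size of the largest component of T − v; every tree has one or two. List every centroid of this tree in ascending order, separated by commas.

k

If k is removed the pieces have sizes 9, 5, 3, 1, all ≤ ⌊19/2⌋ = 9.
No neighbour of k does as well, so k is the unique centroid.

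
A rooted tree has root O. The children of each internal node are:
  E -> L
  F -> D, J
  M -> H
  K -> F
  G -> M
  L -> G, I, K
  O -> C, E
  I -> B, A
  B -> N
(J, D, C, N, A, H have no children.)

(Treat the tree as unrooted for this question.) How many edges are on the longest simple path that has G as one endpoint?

4

Distances from G peak at 4, attained at D (N, J, C also at distance 4).
G – L – K – F – D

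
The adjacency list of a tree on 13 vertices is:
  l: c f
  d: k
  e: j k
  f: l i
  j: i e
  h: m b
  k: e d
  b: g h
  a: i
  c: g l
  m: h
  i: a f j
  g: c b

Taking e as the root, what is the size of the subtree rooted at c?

5

The subtree rooted at c contains: c, g, b, h, m — 5 nodes.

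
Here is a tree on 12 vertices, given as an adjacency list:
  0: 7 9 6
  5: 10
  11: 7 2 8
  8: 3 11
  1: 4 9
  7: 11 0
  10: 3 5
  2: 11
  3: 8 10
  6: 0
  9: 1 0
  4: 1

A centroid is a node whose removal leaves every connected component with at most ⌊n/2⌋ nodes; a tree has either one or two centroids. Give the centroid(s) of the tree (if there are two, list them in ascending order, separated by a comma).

Delete 11: the remaining components have sizes 6, 4, 1. Max 6 ≤ 6, so 11 is a centroid.
7 is adjacent to 11 and is also a centroid (the largest component after removing it is likewise 6).

7, 11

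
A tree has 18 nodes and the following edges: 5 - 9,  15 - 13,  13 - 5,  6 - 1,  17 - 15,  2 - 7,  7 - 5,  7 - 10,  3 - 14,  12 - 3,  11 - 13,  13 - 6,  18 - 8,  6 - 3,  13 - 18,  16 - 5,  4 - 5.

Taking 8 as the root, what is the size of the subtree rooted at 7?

7's subtree: {7, 10, 2}, size 3.

3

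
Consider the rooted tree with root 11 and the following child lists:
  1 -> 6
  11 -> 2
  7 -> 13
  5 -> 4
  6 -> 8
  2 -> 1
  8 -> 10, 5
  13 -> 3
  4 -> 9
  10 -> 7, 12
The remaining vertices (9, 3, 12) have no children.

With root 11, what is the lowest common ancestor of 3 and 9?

8

Ancestors of 3 (toward the root): 3, 13, 7, 10, 8, 6, 1, 2, 11.
Ancestors of 9: 9, 4, 5, 8, 6, 1, 2, 11.
The deepest node appearing in both lists is 8.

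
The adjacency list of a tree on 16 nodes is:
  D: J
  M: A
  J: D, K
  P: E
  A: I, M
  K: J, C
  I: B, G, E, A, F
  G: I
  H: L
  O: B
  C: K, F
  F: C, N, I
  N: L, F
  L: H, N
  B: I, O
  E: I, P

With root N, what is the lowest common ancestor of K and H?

N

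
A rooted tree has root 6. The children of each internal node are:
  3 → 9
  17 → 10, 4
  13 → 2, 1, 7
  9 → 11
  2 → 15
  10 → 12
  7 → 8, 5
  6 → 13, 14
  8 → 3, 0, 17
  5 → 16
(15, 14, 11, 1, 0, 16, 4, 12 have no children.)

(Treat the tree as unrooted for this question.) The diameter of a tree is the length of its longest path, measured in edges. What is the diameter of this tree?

7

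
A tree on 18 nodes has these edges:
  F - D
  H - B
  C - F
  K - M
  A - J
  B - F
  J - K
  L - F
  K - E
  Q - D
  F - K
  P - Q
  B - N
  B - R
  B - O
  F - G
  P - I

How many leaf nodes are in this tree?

Exactly 11 nodes have a single neighbour: A, C, E, G, H, I, L, M, N, O, R.

11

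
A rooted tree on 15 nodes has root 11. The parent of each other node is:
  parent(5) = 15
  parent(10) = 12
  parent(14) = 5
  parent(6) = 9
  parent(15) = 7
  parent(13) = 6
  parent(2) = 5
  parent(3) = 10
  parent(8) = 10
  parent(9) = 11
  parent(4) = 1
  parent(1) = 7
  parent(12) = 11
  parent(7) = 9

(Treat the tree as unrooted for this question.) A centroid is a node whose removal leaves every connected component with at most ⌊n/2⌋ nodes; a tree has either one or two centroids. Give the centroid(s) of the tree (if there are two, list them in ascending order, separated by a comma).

9

Delete 9: the remaining components have sizes 7, 5, 2. Max 7 ≤ 7, so 9 is a centroid.
No neighbour of 9 does as well, so 9 is the unique centroid.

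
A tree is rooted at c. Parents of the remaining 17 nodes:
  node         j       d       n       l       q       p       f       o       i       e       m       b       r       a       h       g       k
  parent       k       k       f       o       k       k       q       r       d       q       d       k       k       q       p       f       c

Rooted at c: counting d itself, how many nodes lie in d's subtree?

3

d's subtree: {d, m, i}, size 3.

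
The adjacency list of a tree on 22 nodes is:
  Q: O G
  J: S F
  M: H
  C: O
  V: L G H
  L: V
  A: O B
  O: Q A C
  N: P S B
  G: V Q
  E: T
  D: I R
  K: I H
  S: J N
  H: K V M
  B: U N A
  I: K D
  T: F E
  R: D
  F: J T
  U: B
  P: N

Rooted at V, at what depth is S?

7

Climbing from S to the root: S–N–B–A–O–Q–G–V. That's 7 steps.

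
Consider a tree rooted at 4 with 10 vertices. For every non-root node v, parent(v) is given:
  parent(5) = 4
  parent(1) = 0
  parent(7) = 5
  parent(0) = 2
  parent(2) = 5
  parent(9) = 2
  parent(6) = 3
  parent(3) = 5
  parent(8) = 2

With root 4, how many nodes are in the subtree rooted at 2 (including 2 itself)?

The subtree rooted at 2 contains: 2, 0, 9, 8, 1 — 5 nodes.

5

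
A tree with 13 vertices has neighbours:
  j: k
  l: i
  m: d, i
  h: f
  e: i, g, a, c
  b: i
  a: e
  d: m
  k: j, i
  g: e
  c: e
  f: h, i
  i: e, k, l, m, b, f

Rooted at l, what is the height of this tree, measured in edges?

3

The longest root-to-leaf path is l – i – e – g (3 edges).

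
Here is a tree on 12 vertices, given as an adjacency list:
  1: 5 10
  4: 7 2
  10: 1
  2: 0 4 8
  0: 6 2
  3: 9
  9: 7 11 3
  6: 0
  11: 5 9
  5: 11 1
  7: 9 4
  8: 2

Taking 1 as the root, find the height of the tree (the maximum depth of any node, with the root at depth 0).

8

A deepest node is 6, reached by 1 → 5 → 11 → 9 → 7 → 4 → 2 → 0 → 6.
That path has 8 edges, so the height is 8.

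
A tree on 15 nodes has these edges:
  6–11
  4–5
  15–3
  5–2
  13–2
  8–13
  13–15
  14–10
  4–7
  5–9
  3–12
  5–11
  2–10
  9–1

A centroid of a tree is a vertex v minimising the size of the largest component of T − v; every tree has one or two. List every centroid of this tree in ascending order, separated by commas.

Delete 2: the remaining components have sizes 7, 5, 2. Max 7 ≤ 7, so 2 is a centroid.
Every other node leaves some component of size > 7, so the centroid is unique.

2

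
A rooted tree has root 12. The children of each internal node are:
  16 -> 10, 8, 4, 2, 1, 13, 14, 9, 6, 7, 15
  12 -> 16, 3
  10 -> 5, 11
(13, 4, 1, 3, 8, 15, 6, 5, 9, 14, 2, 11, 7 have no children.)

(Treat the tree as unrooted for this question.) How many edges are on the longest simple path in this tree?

A longest path is 3-12-16-10-11, with 4 edges.

4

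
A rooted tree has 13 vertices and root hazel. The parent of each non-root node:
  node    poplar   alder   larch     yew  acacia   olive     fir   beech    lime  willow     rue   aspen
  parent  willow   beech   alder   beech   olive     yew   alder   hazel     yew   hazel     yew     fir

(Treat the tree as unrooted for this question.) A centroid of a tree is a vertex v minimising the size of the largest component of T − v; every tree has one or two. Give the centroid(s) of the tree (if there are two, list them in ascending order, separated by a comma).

Removing beech splits the tree into components of sizes 5, 4, 3; the largest is 5 ≤ ⌊13/2⌋ = 6.
No neighbour of beech does as well, so beech is the unique centroid.

beech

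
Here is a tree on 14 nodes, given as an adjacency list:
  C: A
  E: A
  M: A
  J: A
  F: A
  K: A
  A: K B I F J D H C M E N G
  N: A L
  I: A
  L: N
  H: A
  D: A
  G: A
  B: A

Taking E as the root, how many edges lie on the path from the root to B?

E → A → B — 2 edges.

2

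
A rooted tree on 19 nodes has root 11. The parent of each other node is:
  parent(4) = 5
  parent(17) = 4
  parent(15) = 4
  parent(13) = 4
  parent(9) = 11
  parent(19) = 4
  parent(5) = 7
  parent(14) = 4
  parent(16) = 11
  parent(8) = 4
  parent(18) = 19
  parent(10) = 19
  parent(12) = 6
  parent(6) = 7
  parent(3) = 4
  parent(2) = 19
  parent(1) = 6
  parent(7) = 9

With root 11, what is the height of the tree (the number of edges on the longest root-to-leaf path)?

6

The longest root-to-leaf path is 11 – 9 – 7 – 5 – 4 – 19 – 10 (6 edges).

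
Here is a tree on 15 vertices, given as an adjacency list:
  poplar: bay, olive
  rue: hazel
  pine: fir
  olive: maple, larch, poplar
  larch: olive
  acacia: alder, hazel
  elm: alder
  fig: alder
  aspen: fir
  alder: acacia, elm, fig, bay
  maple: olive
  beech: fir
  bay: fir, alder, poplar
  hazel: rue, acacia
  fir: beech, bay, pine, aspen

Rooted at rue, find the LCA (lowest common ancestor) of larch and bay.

bay

Path larch→root: larch olive poplar bay alder acacia hazel rue; path bay→root: bay alder acacia hazel rue.
First common node: bay.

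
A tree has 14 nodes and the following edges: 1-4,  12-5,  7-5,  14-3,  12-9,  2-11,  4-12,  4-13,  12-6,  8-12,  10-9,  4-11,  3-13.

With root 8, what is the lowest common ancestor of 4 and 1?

4

Ancestors of 4 (toward the root): 4, 12, 8.
Ancestors of 1: 1, 4, 12, 8.
The deepest node appearing in both lists is 4.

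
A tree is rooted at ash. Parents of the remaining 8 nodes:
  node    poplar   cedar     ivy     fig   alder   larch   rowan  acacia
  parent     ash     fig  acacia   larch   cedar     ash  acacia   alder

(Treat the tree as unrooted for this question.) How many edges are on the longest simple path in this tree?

7

A longest path is poplar – ash – larch – fig – cedar – alder – acacia – ivy, with 7 edges.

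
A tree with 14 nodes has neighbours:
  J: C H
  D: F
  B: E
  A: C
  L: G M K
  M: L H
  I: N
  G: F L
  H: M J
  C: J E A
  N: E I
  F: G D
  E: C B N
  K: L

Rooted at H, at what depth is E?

H–J–C–E — 3 edges.

3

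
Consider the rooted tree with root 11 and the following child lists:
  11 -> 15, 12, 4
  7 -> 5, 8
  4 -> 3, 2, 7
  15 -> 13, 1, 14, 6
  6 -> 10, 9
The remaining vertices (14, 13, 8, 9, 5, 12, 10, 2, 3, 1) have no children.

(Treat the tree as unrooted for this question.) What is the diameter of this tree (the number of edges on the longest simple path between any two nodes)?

BFS from 8 reaches 10 last, at distance 6; BFS from 10 confirms no node is farther.
Path: 8-7-4-11-15-6-10.

6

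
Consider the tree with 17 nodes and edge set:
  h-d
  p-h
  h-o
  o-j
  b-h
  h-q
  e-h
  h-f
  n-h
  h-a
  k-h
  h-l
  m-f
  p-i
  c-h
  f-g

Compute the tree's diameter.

BFS from i reaches g last, at distance 4; BFS from g confirms no node is farther.
Path: i–p–h–f–g.

4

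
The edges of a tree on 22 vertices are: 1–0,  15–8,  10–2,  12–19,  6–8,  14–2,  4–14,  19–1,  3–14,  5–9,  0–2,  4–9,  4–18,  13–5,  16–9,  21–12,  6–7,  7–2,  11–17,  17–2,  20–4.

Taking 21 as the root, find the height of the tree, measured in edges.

10

13 sits deepest: 21-12-19-1-0-2-14-4-9-5-13 — 10 edges from the root.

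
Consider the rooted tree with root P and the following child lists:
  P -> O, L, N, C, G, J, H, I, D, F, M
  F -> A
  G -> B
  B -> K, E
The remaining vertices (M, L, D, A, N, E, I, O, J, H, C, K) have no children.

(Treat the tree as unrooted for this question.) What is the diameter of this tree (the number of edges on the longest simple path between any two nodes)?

5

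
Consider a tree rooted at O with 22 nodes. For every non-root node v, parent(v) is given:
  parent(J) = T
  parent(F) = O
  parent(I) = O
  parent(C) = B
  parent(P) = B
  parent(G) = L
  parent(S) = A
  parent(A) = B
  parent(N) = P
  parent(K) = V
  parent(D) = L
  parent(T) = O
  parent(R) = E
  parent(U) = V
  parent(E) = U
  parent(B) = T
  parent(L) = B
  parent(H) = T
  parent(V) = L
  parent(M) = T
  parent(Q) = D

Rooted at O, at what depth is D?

4

Path from O to D: O–T–B–L–D, which has 4 edges.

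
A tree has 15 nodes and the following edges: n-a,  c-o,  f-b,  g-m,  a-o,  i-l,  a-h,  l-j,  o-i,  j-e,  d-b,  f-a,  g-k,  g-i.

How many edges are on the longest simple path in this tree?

8

BFS from e reaches d last, at distance 8; BFS from d confirms no node is farther.
Path: e-j-l-i-o-a-f-b-d.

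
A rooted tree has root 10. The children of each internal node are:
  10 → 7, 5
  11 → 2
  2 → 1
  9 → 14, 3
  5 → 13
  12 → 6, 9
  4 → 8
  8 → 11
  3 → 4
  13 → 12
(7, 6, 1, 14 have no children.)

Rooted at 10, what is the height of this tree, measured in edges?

10

A deepest node is 1, reached by 10 → 5 → 13 → 12 → 9 → 3 → 4 → 8 → 11 → 2 → 1.
That path has 10 edges, so the height is 10.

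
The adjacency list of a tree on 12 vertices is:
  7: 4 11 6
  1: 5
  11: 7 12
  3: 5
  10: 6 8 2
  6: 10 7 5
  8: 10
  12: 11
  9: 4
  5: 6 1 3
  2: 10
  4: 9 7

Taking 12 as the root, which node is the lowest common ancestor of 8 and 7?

7

8's ancestor chain is 8, 10, 6, 7, 11, 12 and 7's is 7, 11, 12; they first meet at 7.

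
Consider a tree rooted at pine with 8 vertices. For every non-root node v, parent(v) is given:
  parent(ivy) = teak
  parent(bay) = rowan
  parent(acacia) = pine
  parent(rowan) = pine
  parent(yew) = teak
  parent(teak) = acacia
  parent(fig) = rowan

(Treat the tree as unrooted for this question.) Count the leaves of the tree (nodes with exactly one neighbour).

4

The leaves are bay, fig, ivy, yew.
That is 4 leaves.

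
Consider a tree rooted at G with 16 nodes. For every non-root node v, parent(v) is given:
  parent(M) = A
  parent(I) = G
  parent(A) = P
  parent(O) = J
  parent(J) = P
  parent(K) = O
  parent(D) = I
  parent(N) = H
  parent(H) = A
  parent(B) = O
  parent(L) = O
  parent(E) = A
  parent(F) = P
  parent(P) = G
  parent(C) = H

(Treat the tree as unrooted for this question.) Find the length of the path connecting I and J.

The path is I–G–P–J, which has 3 edges.

3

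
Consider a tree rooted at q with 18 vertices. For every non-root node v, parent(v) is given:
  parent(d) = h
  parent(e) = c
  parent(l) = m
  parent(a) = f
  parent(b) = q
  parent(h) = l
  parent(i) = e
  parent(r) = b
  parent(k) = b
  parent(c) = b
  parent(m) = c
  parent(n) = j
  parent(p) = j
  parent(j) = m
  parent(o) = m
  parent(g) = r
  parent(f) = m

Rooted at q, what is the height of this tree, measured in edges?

6

d sits deepest: q → b → c → m → l → h → d — 6 edges from the root.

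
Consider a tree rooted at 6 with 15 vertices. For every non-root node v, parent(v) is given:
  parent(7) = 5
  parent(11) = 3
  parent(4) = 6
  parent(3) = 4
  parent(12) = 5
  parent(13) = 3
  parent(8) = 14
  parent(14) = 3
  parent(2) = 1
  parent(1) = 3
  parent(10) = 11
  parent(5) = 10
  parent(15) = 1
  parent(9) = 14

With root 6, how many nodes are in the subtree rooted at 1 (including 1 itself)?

Descendants of 1 (including itself): 1, 15, 2. That's 3.

3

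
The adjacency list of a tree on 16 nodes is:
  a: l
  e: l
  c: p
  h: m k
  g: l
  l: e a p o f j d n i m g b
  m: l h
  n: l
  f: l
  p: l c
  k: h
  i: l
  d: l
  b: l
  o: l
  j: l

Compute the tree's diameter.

5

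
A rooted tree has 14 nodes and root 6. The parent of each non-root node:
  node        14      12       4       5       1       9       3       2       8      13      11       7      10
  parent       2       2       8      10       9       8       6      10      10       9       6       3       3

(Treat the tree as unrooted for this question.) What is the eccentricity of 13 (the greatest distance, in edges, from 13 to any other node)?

6

A farthest node from 13 is 11.
The path 13-9-8-10-3-6-11 has 6 edges.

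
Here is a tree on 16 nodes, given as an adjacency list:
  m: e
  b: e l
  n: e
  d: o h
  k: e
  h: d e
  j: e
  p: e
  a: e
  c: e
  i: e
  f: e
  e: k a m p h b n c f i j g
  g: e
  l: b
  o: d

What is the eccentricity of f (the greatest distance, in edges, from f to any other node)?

Distances from f peak at 4, attained at o.
f–e–h–d–o

4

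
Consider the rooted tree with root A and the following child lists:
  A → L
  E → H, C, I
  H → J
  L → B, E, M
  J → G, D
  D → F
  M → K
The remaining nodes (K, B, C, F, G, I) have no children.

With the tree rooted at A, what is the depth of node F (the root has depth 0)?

6

Path from A to F: A – L – E – H – J – D – F, which has 6 edges.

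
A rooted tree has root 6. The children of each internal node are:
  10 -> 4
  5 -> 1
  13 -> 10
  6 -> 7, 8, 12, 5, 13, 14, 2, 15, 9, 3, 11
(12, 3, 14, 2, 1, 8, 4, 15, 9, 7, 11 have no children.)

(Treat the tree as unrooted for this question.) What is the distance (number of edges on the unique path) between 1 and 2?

The path is 1 - 5 - 6 - 2, which has 3 edges.

3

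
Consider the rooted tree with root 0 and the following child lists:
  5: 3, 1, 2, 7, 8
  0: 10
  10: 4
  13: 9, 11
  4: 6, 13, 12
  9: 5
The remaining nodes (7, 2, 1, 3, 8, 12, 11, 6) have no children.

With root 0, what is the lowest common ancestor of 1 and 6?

4

Path 1→root: 1 5 9 13 4 10 0; path 6→root: 6 4 10 0.
First common node: 4.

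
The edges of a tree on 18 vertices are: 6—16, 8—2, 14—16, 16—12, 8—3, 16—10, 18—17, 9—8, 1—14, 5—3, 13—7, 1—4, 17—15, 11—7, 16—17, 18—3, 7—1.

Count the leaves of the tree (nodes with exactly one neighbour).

10

Exactly 10 nodes have a single neighbour: 2, 4, 5, 6, 9, 10, 11, 12, 13, 15.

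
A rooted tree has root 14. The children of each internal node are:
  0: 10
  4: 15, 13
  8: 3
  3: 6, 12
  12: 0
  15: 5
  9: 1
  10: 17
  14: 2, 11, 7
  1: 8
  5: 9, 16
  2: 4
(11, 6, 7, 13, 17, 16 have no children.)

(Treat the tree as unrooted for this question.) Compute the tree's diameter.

13

Starting from 11, a farthest node is 17 at distance 13.
One longest path: 11 – 14 – 2 – 4 – 15 – 5 – 9 – 1 – 8 – 3 – 12 – 0 – 10 – 17.
So the diameter is 13.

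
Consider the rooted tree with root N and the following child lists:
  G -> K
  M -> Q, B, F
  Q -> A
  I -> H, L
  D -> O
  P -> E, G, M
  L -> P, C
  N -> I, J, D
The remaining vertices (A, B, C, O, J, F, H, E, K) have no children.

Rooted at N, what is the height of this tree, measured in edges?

6

The longest root-to-leaf path is N – I – L – P – M – Q – A (6 edges).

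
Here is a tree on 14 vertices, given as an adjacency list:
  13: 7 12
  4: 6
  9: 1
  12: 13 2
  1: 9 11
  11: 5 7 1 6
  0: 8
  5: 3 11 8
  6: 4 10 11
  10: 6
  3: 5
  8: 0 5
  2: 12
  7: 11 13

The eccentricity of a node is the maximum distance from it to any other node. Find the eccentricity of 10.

6

A farthest node from 10 is 2.
The path 10 – 6 – 11 – 7 – 13 – 12 – 2 has 6 edges.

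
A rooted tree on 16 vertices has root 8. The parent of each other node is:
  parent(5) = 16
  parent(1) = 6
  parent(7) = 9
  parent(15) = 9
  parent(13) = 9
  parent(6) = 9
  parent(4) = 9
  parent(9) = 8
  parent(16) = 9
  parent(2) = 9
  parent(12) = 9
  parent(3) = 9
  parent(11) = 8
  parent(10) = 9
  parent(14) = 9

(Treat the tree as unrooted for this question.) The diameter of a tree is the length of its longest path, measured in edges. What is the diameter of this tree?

BFS from 5 reaches 11 last, at distance 4; BFS from 11 confirms no node is farther.
Path: 5 - 16 - 9 - 8 - 11.

4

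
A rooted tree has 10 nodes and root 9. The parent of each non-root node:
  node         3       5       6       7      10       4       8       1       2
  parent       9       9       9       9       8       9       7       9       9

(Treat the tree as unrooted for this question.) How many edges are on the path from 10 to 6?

4

10 - 8 - 7 - 9 - 6: 4 edges.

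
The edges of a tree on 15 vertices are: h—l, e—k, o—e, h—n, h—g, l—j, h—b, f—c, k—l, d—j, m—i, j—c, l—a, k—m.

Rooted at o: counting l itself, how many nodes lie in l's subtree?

l's subtree: {l, j, h, a, c, d, g, b, n, f}, size 10.

10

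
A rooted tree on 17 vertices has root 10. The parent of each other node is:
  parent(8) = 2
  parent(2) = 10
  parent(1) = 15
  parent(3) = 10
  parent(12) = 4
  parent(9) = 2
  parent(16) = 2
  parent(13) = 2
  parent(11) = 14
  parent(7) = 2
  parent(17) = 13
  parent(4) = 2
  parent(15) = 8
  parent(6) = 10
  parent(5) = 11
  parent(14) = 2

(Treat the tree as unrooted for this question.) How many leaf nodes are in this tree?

Degree-1 nodes: 1, 3, 5, 6, 7, 9, 12, 16, 17 — 9 of them.

9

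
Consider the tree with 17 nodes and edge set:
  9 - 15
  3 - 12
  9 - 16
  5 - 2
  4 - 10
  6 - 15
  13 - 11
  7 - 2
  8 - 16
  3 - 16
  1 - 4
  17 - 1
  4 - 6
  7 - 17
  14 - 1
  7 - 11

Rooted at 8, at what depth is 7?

8

Path from 8 to 7: 8 → 16 → 9 → 15 → 6 → 4 → 1 → 17 → 7, which has 8 edges.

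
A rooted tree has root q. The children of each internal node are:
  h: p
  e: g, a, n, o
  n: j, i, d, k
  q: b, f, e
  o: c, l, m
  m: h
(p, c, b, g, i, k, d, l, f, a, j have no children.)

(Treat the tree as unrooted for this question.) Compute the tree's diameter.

A longest path is p-h-m-o-e-n-d, with 6 edges.

6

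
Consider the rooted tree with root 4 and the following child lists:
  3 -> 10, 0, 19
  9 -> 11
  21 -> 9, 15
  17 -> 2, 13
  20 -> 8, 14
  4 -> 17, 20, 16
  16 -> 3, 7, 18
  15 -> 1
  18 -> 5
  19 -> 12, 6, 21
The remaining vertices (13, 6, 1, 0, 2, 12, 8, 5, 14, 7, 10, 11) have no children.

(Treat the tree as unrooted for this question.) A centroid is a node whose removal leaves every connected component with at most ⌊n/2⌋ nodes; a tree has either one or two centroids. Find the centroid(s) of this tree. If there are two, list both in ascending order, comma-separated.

If 3 is removed the pieces have sizes 11, 8, 1, 1, all ≤ ⌊22/2⌋ = 11.
Its neighbour 16 also leaves a largest component of size 11, so both are centroids.

3, 16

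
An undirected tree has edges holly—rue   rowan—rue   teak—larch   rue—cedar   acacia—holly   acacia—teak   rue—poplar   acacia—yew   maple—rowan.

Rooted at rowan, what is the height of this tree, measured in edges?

The longest root-to-leaf path is rowan–rue–holly–acacia–teak–larch (5 edges).

5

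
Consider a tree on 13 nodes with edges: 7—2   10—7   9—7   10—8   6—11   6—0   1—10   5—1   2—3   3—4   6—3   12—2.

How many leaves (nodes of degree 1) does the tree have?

The leaves are 0, 4, 5, 8, 9, 11, 12.
That is 7 leaves.

7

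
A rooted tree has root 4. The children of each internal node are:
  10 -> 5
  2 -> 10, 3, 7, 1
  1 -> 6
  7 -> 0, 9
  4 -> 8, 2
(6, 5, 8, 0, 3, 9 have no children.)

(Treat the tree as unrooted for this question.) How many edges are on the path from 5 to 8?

The path is 5–10–2–4–8, which has 4 edges.

4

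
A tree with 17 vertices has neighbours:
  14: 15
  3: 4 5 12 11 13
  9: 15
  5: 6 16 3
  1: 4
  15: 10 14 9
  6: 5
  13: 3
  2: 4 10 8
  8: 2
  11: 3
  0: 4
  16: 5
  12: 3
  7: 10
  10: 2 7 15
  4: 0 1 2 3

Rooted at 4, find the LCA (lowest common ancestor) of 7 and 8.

Ancestors of 7 (toward the root): 7, 10, 2, 4.
Ancestors of 8: 8, 2, 4.
The deepest node appearing in both lists is 2.

2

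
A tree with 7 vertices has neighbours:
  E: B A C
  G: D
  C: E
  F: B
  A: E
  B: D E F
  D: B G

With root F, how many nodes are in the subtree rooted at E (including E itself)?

The subtree rooted at E contains: E, A, C — 3 nodes.

3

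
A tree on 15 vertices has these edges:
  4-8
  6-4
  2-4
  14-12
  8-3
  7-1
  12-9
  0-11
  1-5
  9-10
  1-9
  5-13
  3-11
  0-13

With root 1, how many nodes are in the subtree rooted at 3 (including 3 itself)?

5

3's subtree: {3, 8, 4, 6, 2}, size 5.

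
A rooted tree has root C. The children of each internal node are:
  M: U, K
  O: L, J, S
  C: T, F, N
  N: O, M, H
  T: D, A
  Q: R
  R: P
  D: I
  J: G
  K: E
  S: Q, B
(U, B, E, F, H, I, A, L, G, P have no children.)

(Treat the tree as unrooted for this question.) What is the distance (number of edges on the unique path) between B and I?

Walking from B: B–S–O–N–C–T–D–I. Length 7.

7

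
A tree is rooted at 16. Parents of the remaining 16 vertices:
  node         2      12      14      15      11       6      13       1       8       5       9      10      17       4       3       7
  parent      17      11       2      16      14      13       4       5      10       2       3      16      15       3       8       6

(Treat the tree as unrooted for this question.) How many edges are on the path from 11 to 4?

9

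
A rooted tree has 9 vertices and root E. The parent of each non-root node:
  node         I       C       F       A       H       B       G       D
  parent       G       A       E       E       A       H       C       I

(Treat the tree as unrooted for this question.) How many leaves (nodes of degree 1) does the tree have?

Degree-1 nodes: B, D, F — 3 of them.

3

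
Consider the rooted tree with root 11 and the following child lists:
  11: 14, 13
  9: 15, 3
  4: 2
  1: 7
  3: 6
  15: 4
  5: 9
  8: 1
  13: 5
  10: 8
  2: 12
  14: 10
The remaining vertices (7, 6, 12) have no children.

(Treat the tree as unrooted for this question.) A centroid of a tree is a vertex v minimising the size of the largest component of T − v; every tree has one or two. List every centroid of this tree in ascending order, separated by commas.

5

Delete 5: the remaining components have sizes 7, 7. Max 7 ≤ 7, so 5 is a centroid.
Every other node leaves some component of size > 7, so the centroid is unique.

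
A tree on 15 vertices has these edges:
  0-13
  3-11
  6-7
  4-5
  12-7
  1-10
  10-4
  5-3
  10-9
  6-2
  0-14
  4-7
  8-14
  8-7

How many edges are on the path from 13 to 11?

8

Walking from 13: 13–0–14–8–7–4–5–3–11. Length 8.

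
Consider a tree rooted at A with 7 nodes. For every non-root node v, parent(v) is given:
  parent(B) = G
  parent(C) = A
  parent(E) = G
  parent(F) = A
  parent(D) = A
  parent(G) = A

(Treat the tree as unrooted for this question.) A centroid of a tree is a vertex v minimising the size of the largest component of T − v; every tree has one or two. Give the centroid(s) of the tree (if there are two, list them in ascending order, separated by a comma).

Delete A: the remaining components have sizes 3, 1, 1, 1. Max 3 ≤ 3, so A is a centroid.
Every other node leaves some component of size > 3, so the centroid is unique.

A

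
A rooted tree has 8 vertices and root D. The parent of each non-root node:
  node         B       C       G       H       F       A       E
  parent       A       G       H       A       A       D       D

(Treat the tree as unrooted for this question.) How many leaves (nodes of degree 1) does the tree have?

4

The leaves are B, C, E, F.
That is 4 leaves.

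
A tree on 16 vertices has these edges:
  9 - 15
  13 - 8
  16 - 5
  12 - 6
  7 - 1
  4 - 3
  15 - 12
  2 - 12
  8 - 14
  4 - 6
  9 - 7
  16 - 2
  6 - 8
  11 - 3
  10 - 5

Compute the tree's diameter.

A longest path is 1–7–9–15–12–2–16–5–10, with 8 edges.

8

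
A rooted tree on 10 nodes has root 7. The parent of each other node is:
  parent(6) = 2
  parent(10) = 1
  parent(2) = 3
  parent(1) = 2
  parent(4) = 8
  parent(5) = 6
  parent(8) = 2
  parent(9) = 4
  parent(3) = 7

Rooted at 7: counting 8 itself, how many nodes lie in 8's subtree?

8's subtree: {8, 4, 9}, size 3.

3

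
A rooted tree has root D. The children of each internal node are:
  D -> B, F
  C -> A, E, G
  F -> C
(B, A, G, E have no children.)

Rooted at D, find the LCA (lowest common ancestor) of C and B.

Ancestors of C (toward the root): C, F, D.
Ancestors of B: B, D.
The deepest node appearing in both lists is D.

D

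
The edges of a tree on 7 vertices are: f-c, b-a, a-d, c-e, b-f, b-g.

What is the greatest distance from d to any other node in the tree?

5

Distances from d peak at 5, attained at e.
d – a – b – f – c – e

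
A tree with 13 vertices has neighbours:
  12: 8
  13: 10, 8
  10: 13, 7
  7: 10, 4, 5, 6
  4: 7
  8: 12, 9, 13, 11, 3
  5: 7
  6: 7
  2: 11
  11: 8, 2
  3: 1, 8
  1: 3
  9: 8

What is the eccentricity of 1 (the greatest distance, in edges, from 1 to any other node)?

The node farthest from 1 is 5 (6, 4 also at distance 6), via 1–3–8–13–10–7–5 — 6 edges.

6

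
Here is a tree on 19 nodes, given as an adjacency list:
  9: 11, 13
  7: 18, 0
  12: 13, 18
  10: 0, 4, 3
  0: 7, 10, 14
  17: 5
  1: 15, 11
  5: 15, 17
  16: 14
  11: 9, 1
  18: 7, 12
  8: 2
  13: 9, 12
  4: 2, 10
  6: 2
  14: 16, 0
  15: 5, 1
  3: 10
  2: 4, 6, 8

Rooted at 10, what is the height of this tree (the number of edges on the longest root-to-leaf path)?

11

17 sits deepest: 10-0-7-18-12-13-9-11-1-15-5-17 — 11 edges from the root.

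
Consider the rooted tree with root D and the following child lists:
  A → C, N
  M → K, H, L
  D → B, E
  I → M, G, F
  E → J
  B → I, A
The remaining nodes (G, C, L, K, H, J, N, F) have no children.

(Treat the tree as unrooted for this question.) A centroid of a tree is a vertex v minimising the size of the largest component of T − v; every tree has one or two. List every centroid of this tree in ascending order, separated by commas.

Delete I: the remaining components have sizes 7, 4, 1, 1. Max 7 ≤ 7, so I is a centroid.
Its neighbour B also leaves a largest component of size 7, so both are centroids.

B, I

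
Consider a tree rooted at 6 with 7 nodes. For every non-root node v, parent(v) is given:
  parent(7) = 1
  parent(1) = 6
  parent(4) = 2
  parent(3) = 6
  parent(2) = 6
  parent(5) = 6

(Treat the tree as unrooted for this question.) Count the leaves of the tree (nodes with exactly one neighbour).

4

The leaves are 3, 4, 5, 7.
That is 4 leaves.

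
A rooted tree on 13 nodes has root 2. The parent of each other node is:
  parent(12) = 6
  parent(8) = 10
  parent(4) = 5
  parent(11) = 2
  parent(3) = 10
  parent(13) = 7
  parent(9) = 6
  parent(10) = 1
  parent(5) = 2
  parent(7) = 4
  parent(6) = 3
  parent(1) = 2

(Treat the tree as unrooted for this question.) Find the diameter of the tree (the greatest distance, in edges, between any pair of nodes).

9

BFS from 12 reaches 13 last, at distance 9; BFS from 13 confirms no node is farther.
Path: 12 - 6 - 3 - 10 - 1 - 2 - 5 - 4 - 7 - 13.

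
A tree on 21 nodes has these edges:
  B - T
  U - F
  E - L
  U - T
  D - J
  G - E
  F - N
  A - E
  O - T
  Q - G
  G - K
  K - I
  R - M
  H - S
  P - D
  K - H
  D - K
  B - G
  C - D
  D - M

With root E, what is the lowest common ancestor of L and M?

E

Path L→root: L E; path M→root: M D K G E.
First common node: E.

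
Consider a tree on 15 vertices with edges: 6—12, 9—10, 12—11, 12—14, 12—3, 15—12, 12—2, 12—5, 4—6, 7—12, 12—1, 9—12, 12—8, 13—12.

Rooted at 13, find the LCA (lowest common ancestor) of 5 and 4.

Ancestors of 5 (toward the root): 5, 12, 13.
Ancestors of 4: 4, 6, 12, 13.
The deepest node appearing in both lists is 12.

12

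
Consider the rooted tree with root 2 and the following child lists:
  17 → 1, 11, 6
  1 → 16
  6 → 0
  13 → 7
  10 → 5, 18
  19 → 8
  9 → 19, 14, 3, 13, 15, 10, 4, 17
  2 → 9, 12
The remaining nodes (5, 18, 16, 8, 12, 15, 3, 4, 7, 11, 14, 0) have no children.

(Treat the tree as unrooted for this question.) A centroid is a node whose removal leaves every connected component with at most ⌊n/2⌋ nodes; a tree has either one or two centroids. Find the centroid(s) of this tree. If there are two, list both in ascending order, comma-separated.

Removing 9 splits the tree into components of sizes 6, 3, 2, 2, 2, 1, 1, 1, 1; the largest is 6 ≤ ⌊20/2⌋ = 10.
No neighbour of 9 does as well, so 9 is the unique centroid.

9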